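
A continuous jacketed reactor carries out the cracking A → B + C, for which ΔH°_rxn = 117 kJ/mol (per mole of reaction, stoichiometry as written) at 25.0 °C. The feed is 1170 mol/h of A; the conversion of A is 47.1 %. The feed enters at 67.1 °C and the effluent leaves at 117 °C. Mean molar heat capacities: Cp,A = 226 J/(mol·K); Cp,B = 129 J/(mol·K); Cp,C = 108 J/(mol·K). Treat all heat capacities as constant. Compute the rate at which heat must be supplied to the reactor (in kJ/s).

Q_in = 21.7 kJ/s

Extent of reaction ξ = 0.471 × 1170 = 551.07 mol/h
Reaction term: ξ·ΔH°_rxn = 551.07 × 117 = 64475 kJ/h
Sensible, feed 67.1→25 °C: -11132 kJ/h
Outlet flows (mol/h): A 618.93, B 551.07, C 551.07
Sensible, products 25→117 °C: 24884 kJ/h
Q = ΔH = 78227 kJ/h = 21.73 kW
Heat supplied = 21.73 kJ/s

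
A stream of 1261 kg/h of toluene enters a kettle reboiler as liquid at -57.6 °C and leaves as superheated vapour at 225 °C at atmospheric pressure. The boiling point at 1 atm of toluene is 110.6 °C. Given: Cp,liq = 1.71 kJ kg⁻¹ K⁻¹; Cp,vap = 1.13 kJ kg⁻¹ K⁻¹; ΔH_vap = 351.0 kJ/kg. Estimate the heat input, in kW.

Q = 269 kW

liquid -57.6→110.6 °C: 287.62 kJ/kg
vaporisation at 110.6 °C: 351 kJ/kg
vapour 110.6→225 °C: 129.27 kJ/kg
Δh = 287.62 + 351 + 129.27 = 767.89 kJ/kg
Q = ṁ·Δh = 1261 kg/h × 767.89 kJ/kg = 968310 kJ/h
|Q| = 268.98 kW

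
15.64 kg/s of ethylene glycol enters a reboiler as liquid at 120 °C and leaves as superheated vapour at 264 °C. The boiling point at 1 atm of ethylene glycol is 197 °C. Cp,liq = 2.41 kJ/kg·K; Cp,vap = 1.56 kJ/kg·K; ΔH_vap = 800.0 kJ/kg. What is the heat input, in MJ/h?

Q = 61400 MJ/h

liquid 120→197 °C: 185.57 kJ/kg
vaporisation at 197 °C: 800 kJ/kg
vapour 197→264 °C: 104.52 kJ/kg
Δh = 185.57 + 800 + 104.52 = 1090.1 kJ/kg
Q = ṁ·Δh = 15.64 kg/s × 1090.1 kJ/kg = 17049 kJ/s
|Q| = 17049 kW = 61376 MJ/h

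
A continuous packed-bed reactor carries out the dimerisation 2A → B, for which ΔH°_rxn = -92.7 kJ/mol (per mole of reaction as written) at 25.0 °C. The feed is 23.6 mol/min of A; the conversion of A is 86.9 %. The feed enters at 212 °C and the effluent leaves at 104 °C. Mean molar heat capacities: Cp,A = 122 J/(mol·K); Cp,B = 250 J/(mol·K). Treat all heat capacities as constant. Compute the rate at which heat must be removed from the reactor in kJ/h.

Q_out = 75400 kJ/h

Extent of reaction ξ = 0.869 × 23.6 / 2 = 10.254 mol/min
Reaction term: ξ·ΔH°_rxn = 10.254 × -92.7 = -950.56 kJ/min
Sensible, feed 212→25 °C: -538.41 kJ/min
Outlet flows (mol/min): A 3.0916, B 10.254
Sensible, products 25→104 °C: 232.32 kJ/min
Q = ΔH = -1256.7 kJ/min = -20.944 kW
Heat removed = 75399 kJ/h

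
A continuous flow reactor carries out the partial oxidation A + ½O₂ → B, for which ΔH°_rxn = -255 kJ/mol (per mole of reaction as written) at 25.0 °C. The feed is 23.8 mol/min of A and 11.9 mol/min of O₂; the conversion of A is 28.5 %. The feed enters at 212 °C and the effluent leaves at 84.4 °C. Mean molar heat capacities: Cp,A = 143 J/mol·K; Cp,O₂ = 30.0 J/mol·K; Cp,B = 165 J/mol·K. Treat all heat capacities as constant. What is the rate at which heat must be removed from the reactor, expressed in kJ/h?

Q_out = 132000 kJ/h

Extent of reaction ξ = 0.285 × 23.8 = 6.783 mol/min
Reaction term: ξ·ΔH°_rxn = 6.783 × -255 = -1729.7 kJ/min
Sensible, feed 212→25 °C: -703.19 kJ/min
Outlet flows (mol/min): A 17.017, O₂ 8.5085, B 6.783
Sensible, products 25→84.4 °C: 226.19 kJ/min
Q = ΔH = -2206.7 kJ/min = -36.778 kW
Heat removed = 132400 kJ/h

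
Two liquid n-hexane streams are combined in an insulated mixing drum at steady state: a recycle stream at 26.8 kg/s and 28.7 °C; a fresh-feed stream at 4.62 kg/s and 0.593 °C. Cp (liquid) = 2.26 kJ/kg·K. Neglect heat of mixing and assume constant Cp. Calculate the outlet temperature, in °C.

T_out = 24.6 °C

Energy balance with Q = 0: Σ ṁᵢCp,ᵢ(T_out − Tᵢ) = 0
T_out = Σ ṁᵢCp,ᵢTᵢ / Σ ṁᵢCp,ᵢ
      = 1744.5 / 71.009 = 24.567 °C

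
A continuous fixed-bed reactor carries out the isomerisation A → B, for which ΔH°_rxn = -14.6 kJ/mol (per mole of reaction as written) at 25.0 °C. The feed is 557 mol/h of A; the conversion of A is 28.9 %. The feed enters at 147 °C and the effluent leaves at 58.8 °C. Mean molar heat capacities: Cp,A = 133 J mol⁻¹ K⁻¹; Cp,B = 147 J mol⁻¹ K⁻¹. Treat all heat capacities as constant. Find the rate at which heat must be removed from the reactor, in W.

Extent of reaction ξ = 0.289 × 557 = 160.97 mol/h
Reaction term: ξ·ΔH°_rxn = 160.97 × -14.6 = -2350.2 kJ/h
Sensible, feed 147→25 °C: -9037.9 kJ/h
Outlet flows (mol/h): A 396.03, B 160.97
Sensible, products 25→58.8 °C: 2580.1 kJ/h
Q = ΔH = -8808 kJ/h = -2.4467 kW
Heat removed = 2446.7 W

Q_out = 2450 W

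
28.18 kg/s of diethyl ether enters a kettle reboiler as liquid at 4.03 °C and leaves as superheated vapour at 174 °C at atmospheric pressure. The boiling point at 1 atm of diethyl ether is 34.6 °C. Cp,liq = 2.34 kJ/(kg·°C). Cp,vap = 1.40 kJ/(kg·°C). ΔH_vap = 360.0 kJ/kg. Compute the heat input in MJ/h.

Q = 63600 MJ/h

liquid 4.03→34.6 °C: 71.534 kJ/kg
vaporisation at 34.6 °C: 360 kJ/kg
vapour 34.6→174 °C: 195.16 kJ/kg
Δh = 71.534 + 360 + 195.16 = 626.69 kJ/kg
Q = ṁ·Δh = 28.18 kg/s × 626.69 kJ/kg = 17660 kJ/s
|Q| = 17660 kW = 63577 MJ/h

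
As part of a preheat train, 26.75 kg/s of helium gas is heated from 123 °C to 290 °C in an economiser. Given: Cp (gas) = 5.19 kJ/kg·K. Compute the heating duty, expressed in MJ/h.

Q = 83500 MJ/h

Q = ṁ·Cp·ΔT = 26.75 × 5.19 × (290 − 123) = 23185 kJ/s
Heating duty = 83466 MJ/h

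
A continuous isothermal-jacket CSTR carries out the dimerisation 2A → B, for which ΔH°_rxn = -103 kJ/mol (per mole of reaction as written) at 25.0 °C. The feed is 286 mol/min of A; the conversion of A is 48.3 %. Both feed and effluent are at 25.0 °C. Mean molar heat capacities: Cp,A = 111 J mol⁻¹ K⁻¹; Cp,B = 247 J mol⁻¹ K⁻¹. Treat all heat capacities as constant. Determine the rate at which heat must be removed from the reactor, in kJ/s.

Extent of reaction ξ = 0.483 × 286 / 2 = 69.069 mol/min
Reaction term: ξ·ΔH°_rxn = 69.069 × -103 = -7114.1 kJ/min
Q = ΔH = -7114.1 kJ/min = -118.57 kW
Heat removed = 118.57 kJ/s

Q_out = 119 kJ/s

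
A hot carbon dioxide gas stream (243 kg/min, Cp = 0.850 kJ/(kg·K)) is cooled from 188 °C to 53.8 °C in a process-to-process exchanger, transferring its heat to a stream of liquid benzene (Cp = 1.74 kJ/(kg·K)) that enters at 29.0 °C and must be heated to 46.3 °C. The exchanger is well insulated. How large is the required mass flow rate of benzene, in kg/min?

ṁ_c = 921 kg/min

Heat released by hot stream: Q = 243 × 0.850 × (188 − 53.8) = 27719 kJ/min
Energy balance on cold side (adiabatic exchanger): Q = ṁ_c·Cp_c·(T_c,out − T_c,in)
ṁ_c = 27719 / [1.74 × (46.3 − 29.0)] = 920.84 kg/min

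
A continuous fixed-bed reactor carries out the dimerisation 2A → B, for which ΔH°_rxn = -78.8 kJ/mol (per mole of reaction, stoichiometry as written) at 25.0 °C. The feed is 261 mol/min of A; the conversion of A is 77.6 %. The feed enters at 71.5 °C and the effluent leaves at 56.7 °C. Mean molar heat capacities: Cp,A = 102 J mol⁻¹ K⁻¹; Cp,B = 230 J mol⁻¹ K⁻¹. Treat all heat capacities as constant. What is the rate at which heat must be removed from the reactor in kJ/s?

Extent of reaction ξ = 0.776 × 261 / 2 = 101.27 mol/min
Reaction term: ξ·ΔH°_rxn = 101.27 × -78.8 = -7979.9 kJ/min
Sensible, feed 71.5→25 °C: -1237.9 kJ/min
Outlet flows (mol/min): A 58.464, B 101.27
Sensible, products 25→56.7 °C: 927.38 kJ/min
Q = ΔH = -8290.5 kJ/min = -138.17 kW
Heat removed = 138.17 kJ/s

Q_out = 138 kJ/s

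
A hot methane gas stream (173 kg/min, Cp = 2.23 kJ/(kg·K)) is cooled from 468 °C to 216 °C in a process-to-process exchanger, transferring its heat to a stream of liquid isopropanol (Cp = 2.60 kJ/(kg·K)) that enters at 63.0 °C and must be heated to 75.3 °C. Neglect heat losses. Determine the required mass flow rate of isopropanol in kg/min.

ṁ_c = 3040 kg/min

Heat released by hot stream: Q = 173 × 2.23 × (468 − 216) = 97219 kJ/min
Energy balance on cold side (adiabatic exchanger): Q = ṁ_c·Cp_c·(T_c,out − T_c,in)
ṁ_c = 97219 / [2.60 × (75.3 − 63.0)] = 3040 kg/min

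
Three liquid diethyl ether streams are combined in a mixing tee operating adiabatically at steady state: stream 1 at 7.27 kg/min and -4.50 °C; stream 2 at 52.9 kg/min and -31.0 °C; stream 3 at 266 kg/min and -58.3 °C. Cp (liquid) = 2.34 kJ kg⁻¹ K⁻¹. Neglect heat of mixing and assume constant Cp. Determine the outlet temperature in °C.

Energy balance with Q = 0: Σ ṁᵢCp,ᵢ(T_out − Tᵢ) = 0
T_out = Σ ṁᵢCp,ᵢTᵢ / Σ ṁᵢCp,ᵢ
      = -40202 / 763.24 = -52.673 °C

T_out = -52.7 °C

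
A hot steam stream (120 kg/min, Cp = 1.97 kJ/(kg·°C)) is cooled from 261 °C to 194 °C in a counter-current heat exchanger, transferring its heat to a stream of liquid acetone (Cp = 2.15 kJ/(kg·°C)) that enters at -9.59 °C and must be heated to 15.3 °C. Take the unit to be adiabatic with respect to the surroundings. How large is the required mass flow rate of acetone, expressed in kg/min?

Heat released by hot stream: Q = 120 × 1.97 × (261 − 194) = 15839 kJ/min
Energy balance on cold side (adiabatic exchanger): Q = ṁ_c·Cp_c·(T_c,out − T_c,in)
ṁ_c = 15839 / [2.15 × (15.3 − -9.59)] = 295.98 kg/min

ṁ_c = 296 kg/min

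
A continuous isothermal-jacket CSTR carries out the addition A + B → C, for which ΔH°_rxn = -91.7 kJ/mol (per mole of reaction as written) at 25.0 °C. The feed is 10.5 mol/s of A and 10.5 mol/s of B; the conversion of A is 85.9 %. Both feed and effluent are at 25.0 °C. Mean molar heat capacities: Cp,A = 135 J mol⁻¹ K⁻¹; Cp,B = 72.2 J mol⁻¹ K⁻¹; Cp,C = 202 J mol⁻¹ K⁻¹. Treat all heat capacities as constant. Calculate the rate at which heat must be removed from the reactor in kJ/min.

Extent of reaction ξ = 0.859 × 10.5 = 9.0195 mol/s
Reaction term: ξ·ΔH°_rxn = 9.0195 × -91.7 = -827.09 kJ/s
Q = ΔH = -827.09 kJ/s = -827.09 kW
Heat removed = 49625 kJ/min

Q_out = 49600 kJ/min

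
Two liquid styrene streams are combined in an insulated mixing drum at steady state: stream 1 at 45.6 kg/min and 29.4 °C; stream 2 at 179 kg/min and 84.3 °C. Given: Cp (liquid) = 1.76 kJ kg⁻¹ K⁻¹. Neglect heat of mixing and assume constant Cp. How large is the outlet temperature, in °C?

T_out = 73.2 °C

Adiabatic, steady state ⇒ Σ ṁᵢCp,ᵢ(T_out − Tᵢ) = 0
Σ ṁᵢCp,ᵢTᵢ = 45.6×1.76×29.4 + 179×1.76×84.3 = 28917
Σ ṁᵢCp,ᵢ = 45.6×1.76 + 179×1.76 = 395.3
T_out = 28917 / 395.3 = 73.154 °C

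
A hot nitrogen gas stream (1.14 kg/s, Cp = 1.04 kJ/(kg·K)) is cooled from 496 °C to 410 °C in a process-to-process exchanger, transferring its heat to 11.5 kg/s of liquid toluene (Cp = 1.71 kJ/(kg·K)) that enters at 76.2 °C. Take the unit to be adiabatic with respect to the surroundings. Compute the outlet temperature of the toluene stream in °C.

T_c,out = 81.4 °C

Heat released by hot stream: Q = 1.14 × 1.04 × (496 − 410) = 101.96 kJ/s
Energy balance on cold side (adiabatic exchanger): Q = ṁ_c·Cp_c·(T_c,out − T_c,in)
T_c,out = 76.2 + 101.96/(11.5 × 1.71) = 81.385 °C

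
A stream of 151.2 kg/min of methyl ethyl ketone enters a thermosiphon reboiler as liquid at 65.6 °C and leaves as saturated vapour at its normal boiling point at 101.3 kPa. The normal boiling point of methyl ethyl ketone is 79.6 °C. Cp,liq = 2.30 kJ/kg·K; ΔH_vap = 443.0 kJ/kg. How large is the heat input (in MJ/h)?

Q = 4310 MJ/h

liquid 65.6→79.6 °C: 32.2 kJ/kg
vaporisation at 79.6 °C: 443 kJ/kg
Δh = 32.2 + 443 = 475.2 kJ/kg
Q = ṁ·Δh = 151.2 kg/min × 475.2 kJ/kg = 71850 kJ/min
|Q| = 1197.5 kW = 4311 MJ/h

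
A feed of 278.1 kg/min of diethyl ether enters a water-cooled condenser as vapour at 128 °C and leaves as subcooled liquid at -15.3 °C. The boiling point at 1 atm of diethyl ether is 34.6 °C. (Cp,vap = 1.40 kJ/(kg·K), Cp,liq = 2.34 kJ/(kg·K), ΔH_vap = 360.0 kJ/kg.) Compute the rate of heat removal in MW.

vapour 128→34.6 °C: -130.76 kJ/kg
condensation at 34.6 °C: -360 kJ/kg
liquid 34.6→-15.3 °C: -116.77 kJ/kg
Δh = -130.76 + -360 + -116.77 = -607.53 kJ/kg
Q = ṁ·Δh = 278.1 kg/min × -607.53 kJ/kg = -168950 kJ/min
|Q| = 2815.9 kW = 2.8159 MW

Q_c = 2.82 MW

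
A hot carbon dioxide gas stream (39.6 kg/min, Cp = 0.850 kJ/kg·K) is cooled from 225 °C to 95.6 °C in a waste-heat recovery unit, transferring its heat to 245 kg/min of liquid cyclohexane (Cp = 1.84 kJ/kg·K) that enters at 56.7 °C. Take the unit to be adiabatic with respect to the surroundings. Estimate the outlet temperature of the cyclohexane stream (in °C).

Heat released by hot stream: Q = 39.6 × 0.850 × (225 − 95.6) = 4355.6 kJ/min
Energy balance on cold side (adiabatic exchanger): Q = ṁ_c·Cp_c·(T_c,out − T_c,in)
T_c,out = 56.7 + 4355.6/(245 × 1.84) = 66.362 °C

T_c,out = 66.4 °C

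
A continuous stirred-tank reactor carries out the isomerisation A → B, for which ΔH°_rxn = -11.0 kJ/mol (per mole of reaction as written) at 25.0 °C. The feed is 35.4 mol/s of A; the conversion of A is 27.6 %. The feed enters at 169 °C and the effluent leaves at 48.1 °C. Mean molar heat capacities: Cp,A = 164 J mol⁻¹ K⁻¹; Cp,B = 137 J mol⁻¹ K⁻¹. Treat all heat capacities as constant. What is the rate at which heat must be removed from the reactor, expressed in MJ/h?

Q_out = 2940 MJ/h

Extent of reaction ξ = 0.276 × 35.4 = 9.7704 mol/s
Reaction term: ξ·ΔH°_rxn = 9.7704 × -11.0 = -107.47 kJ/s
Sensible, feed 169→25 °C: -836.01 kJ/s
Outlet flows (mol/s): A 25.63, B 9.7704
Sensible, products 25→48.1 °C: 128.02 kJ/s
Q = ΔH = -815.47 kJ/s = -815.47 kW
Heat removed = 2935.7 MJ/h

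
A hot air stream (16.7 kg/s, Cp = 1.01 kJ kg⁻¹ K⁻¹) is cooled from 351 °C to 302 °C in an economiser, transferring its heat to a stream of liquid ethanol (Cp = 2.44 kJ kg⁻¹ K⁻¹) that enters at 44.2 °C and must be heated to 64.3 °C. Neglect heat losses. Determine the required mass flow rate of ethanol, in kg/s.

ṁ_c = 16.9 kg/s

Heat released by hot stream: Q = 16.7 × 1.01 × (351 − 302) = 826.48 kJ/s
Energy balance on cold side (adiabatic exchanger): Q = ṁ_c·Cp_c·(T_c,out − T_c,in)
ṁ_c = 826.48 / [2.44 × (64.3 − 44.2)] = 16.852 kg/s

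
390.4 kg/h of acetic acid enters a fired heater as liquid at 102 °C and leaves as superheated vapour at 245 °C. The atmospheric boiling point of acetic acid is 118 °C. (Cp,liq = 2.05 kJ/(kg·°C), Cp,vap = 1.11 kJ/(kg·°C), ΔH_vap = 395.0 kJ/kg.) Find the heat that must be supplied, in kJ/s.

liquid 102→118 °C: 32.8 kJ/kg
vaporisation at 118 °C: 395 kJ/kg
vapour 118→245 °C: 140.97 kJ/kg
Δh = 32.8 + 395 + 140.97 = 568.77 kJ/kg
Q = ṁ·Δh = 390.4 kg/h × 568.77 kJ/kg = 222050 kJ/h
|Q| = 61.68 kW

Q = 61.7 kJ/s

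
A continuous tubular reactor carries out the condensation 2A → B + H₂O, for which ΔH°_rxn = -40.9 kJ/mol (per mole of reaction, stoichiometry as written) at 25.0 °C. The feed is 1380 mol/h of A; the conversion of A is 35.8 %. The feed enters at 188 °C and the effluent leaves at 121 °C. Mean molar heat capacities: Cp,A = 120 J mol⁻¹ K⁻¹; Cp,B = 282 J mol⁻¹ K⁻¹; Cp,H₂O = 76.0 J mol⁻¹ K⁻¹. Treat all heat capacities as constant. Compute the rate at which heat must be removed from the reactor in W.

Q_out = 5110 W

Extent of reaction ξ = 0.358 × 1380 / 2 = 247.02 mol/h
Reaction term: ξ·ΔH°_rxn = 247.02 × -40.9 = -10103 kJ/h
Sensible, feed 188→25 °C: -26993 kJ/h
Outlet flows (mol/h): A 885.96, B 247.02, H₂O 247.02
Sensible, products 25→121 °C: 18696 kJ/h
Q = ΔH = -18400 kJ/h = -5.1111 kW
Heat removed = 5111.1 W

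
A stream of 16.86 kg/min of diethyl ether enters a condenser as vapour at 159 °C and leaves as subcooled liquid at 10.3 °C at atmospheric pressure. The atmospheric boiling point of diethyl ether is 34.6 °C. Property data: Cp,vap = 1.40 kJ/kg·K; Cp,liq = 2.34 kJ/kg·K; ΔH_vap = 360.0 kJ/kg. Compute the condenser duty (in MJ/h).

vapour 159→34.6 °C: -174.16 kJ/kg
condensation at 34.6 °C: -360 kJ/kg
liquid 34.6→10.3 °C: -56.862 kJ/kg
Δh = -174.16 + -360 + -56.862 = -591.02 kJ/kg
Q = ṁ·Δh = 16.86 kg/min × -591.02 kJ/kg = -9964.6 kJ/min
|Q| = 166.08 kW = 597.88 MJ/h

Q_c = 598 MJ/h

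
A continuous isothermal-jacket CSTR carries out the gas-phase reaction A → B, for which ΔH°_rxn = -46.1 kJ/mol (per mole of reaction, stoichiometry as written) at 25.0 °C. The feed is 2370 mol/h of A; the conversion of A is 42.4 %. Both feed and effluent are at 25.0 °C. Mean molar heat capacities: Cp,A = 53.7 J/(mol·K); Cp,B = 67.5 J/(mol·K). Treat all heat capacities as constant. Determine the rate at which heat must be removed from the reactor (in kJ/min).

Q_out = 772 kJ/min

Extent of reaction ξ = 0.424 × 2370 = 1004.9 mol/h
Reaction term: ξ·ΔH°_rxn = 1004.9 × -46.1 = -46325 kJ/h
Q = ΔH = -46325 kJ/h = -12.868 kW
Heat removed = 772.08 kJ/min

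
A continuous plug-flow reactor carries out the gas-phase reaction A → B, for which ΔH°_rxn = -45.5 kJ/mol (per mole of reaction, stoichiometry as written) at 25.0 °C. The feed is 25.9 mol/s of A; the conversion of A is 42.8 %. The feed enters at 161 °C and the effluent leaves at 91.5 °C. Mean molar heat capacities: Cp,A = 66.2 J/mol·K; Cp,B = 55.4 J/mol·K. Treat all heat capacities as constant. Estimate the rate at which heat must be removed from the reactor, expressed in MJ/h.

Extent of reaction ξ = 0.428 × 25.9 = 11.085 mol/s
Reaction term: ξ·ΔH°_rxn = 11.085 × -45.5 = -504.38 kJ/s
Sensible, feed 161→25 °C: -233.18 kJ/s
Outlet flows (mol/s): A 14.815, B 11.085
Sensible, products 25→91.5 °C: 106.06 kJ/s
Q = ΔH = -631.5 kJ/s = -631.5 kW
Heat removed = 2273.4 MJ/h

Q_out = 2270 MJ/h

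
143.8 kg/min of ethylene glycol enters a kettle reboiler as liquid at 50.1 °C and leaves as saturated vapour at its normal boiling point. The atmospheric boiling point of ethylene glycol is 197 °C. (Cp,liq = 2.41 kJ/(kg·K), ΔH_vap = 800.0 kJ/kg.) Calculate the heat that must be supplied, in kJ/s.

liquid 50.1→197 °C: 354.03 kJ/kg
vaporisation at 197 °C: 800 kJ/kg
Δh = 354.03 + 800 = 1154 kJ/kg
Q = ṁ·Δh = 143.8 kg/min × 1154 kJ/kg = 165950 kJ/min
|Q| = 2765.8 kW

Q = 2770 kJ/s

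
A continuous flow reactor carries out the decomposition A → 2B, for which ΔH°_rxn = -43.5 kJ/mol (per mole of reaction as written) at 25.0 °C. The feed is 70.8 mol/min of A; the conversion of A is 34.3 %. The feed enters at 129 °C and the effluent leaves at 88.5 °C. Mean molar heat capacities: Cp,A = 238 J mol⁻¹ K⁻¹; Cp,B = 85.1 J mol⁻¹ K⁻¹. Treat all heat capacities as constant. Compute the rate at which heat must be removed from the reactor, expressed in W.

Extent of reaction ξ = 0.343 × 70.8 = 24.284 mol/min
Reaction term: ξ·ΔH°_rxn = 24.284 × -43.5 = -1056.4 kJ/min
Sensible, feed 129→25 °C: -1752.4 kJ/min
Outlet flows (mol/min): A 46.516, B 48.569
Sensible, products 25→88.5 °C: 965.45 kJ/min
Q = ΔH = -1843.4 kJ/min = -30.723 kW
Heat removed = 30723 W

Q_out = 30700 W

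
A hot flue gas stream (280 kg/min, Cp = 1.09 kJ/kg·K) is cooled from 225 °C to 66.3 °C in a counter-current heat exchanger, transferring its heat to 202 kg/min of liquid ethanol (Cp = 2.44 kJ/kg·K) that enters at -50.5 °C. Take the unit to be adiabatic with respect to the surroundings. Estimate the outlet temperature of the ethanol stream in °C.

Heat released by hot stream: Q = 280 × 1.09 × (225 − 66.3) = 48435 kJ/min
Energy balance on cold side (adiabatic exchanger): Q = ṁ_c·Cp_c·(T_c,out − T_c,in)
T_c,out = -50.5 + 48435/(202 × 2.44) = 47.77 °C

T_c,out = 47.8 °C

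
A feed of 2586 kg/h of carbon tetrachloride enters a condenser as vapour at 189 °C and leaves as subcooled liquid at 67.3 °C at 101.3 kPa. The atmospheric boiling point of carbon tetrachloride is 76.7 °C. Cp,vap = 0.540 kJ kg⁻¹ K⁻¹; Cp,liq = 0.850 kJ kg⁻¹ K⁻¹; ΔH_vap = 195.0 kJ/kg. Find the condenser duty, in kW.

Q_c = 189 kW

vapour 189→76.7 °C: -60.642 kJ/kg
condensation at 76.7 °C: -195 kJ/kg
liquid 76.7→67.3 °C: -7.99 kJ/kg
Δh = -60.642 + -195 + -7.99 = -263.63 kJ/kg
Q = ṁ·Δh = 2586 kg/h × -263.63 kJ/kg = -681750 kJ/h
|Q| = 189.38 kW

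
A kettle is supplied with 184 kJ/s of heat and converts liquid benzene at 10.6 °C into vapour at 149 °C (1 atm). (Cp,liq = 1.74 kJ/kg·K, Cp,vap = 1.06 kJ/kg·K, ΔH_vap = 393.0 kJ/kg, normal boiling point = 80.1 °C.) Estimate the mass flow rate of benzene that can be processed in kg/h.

Δh = 1.74×(80.1−10.6) + 393.0 + 1.06×(149−80.1) = 586.96 kJ/kg
Q = 184 kJ/s = 184 kJ/s = 662400 kJ/h
ṁ = Q/Δh = 662400 / 586.96 = 1128.5 kg/h

ṁ = 1130 kg/h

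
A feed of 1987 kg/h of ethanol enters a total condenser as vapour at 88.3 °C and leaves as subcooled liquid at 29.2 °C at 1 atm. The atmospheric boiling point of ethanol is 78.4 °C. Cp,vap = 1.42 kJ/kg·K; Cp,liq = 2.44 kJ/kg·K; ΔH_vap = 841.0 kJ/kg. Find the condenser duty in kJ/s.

Q_c = 538 kJ/s

vapour 88.3→78.4 °C: -14.058 kJ/kg
condensation at 78.4 °C: -841 kJ/kg
liquid 78.4→29.2 °C: -120.05 kJ/kg
Δh = -14.058 + -841 + -120.05 = -975.11 kJ/kg
Q = ṁ·Δh = 1987 kg/h × -975.11 kJ/kg = -1.9375e+06 kJ/h
|Q| = 538.2 kW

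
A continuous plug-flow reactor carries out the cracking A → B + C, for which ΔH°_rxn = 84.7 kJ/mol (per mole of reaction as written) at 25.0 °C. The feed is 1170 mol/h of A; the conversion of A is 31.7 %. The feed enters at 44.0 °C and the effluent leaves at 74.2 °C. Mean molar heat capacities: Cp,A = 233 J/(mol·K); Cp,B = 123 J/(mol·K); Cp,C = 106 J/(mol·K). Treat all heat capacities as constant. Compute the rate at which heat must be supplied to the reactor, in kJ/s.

Q_in = 11.0 kJ/s

Extent of reaction ξ = 0.317 × 1170 = 370.89 mol/h
Reaction term: ξ·ΔH°_rxn = 370.89 × 84.7 = 31414 kJ/h
Sensible, feed 44.0→25 °C: -5179.6 kJ/h
Outlet flows (mol/h): A 799.11, B 370.89, C 370.89
Sensible, products 25→74.2 °C: 13339 kJ/h
Q = ΔH = 39574 kJ/h = 10.993 kW
Heat supplied = 10.993 kJ/s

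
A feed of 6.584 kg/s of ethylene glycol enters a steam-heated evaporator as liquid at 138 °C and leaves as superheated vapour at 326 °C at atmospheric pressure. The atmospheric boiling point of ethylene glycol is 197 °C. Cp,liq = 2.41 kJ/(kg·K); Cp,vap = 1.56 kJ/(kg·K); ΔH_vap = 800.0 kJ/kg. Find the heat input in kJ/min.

Q = 452000 kJ/min

liquid 138→197 °C: 142.19 kJ/kg
vaporisation at 197 °C: 800 kJ/kg
vapour 197→326 °C: 201.24 kJ/kg
Δh = 142.19 + 800 + 201.24 = 1143.4 kJ/kg
Q = ṁ·Δh = 6.584 kg/s × 1143.4 kJ/kg = 7528.3 kJ/s
|Q| = 7528.3 kW = 451700 kJ/min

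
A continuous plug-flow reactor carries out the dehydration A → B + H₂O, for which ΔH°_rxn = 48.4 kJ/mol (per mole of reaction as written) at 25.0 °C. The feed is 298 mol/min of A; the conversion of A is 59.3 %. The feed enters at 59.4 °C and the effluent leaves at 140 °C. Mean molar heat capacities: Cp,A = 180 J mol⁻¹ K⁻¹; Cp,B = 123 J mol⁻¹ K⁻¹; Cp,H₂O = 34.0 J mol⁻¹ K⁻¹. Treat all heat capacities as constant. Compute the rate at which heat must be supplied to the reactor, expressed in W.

Q_in = 207000 W

Extent of reaction ξ = 0.593 × 298 = 176.71 mol/min
Reaction term: ξ·ΔH°_rxn = 176.71 × 48.4 = 8553 kJ/min
Sensible, feed 59.4→25 °C: -1845.2 kJ/min
Outlet flows (mol/min): A 121.29, B 176.71, H₂O 176.71
Sensible, products 25→140 °C: 5701.2 kJ/min
Q = ΔH = 12409 kJ/min = 206.82 kW
Heat supplied = 206820 W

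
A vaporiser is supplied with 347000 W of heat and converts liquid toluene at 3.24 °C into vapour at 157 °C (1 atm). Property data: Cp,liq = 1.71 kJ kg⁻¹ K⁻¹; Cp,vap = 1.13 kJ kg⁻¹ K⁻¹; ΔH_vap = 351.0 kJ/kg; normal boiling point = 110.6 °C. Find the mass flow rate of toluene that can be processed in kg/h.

Δh = 1.71×(110.6−3.24) + 351.0 + 1.13×(157−110.6) = 587.02 kJ/kg
Q = 347000 W = 347 kJ/s = 1.2492e+06 kJ/h
ṁ = Q/Δh = 1.2492e+06 / 587.02 = 2128 kg/h

ṁ = 2130 kg/h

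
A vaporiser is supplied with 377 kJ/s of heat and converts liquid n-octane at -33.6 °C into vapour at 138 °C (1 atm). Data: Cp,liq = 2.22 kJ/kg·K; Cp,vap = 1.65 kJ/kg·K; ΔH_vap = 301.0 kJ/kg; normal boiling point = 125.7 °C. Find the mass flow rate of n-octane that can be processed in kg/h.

ṁ = 2010 kg/h

Δh = 2.22×(125.7−-33.6) + 301.0 + 1.65×(138−125.7) = 674.94 kJ/kg
Q = 377 kJ/s = 377 kJ/s = 1.3572e+06 kJ/h
ṁ = Q/Δh = 1.3572e+06 / 674.94 = 2010.8 kg/h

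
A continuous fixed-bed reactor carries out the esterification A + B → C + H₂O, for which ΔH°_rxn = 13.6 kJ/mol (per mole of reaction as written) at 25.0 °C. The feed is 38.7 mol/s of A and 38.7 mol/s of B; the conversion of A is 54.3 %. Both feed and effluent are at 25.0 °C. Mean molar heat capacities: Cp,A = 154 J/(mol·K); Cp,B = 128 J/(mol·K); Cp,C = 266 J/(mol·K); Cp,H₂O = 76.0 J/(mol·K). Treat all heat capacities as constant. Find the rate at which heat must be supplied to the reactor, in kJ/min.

Q_in = 17100 kJ/min

Extent of reaction ξ = 0.543 × 38.7 = 21.014 mol/s
Reaction term: ξ·ΔH°_rxn = 21.014 × 13.6 = 285.79 kJ/s
Q = ΔH = 285.79 kJ/s = 285.79 kW
Heat supplied = 17148 kJ/min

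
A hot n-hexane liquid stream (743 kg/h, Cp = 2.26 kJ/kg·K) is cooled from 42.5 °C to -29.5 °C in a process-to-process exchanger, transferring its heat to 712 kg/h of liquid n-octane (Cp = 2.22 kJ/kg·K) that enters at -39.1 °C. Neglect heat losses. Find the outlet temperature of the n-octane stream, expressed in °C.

Heat released by hot stream: Q = 743 × 2.26 × (42.5 − -29.5) = 120900 kJ/h
Energy balance on cold side (adiabatic exchanger): Q = ṁ_c·Cp_c·(T_c,out − T_c,in)
T_c,out = -39.1 + 120900/(712 × 2.22) = 37.389 °C

T_c,out = 37.4 °C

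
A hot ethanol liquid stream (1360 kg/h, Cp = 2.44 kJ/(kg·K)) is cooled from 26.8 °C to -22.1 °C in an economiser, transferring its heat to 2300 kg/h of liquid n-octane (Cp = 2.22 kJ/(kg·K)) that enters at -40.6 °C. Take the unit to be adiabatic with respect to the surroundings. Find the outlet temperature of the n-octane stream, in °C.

T_c,out = -8.82 °C

Heat released by hot stream: Q = 1360 × 2.44 × (26.8 − -22.1) = 162270 kJ/h
Energy balance on cold side (adiabatic exchanger): Q = ṁ_c·Cp_c·(T_c,out − T_c,in)
T_c,out = -40.6 + 162270/(2300 × 2.22) = -8.8198 °C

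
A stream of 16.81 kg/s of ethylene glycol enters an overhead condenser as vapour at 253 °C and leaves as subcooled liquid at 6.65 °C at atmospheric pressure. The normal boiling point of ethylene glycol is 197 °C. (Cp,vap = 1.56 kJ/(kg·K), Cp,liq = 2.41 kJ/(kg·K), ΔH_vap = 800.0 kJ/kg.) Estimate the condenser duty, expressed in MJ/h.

vapour 253→197 °C: -87.36 kJ/kg
condensation at 197 °C: -800 kJ/kg
liquid 197→6.65 °C: -458.74 kJ/kg
Δh = -87.36 + -800 + -458.74 = -1346.1 kJ/kg
Q = ṁ·Δh = 16.81 kg/s × -1346.1 kJ/kg = -22628 kJ/s
|Q| = 22628 kW = 81461 MJ/h

Q_c = 81500 MJ/h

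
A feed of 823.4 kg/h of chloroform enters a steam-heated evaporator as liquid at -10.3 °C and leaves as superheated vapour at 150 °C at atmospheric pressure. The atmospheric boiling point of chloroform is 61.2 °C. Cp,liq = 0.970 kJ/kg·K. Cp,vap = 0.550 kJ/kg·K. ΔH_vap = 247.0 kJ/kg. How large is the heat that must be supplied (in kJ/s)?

liquid -10.3→61.2 °C: 69.355 kJ/kg
vaporisation at 61.2 °C: 247 kJ/kg
vapour 61.2→150 °C: 48.84 kJ/kg
Δh = 69.355 + 247 + 48.84 = 365.19 kJ/kg
Q = ṁ·Δh = 823.4 kg/h × 365.19 kJ/kg = 300700 kJ/h
|Q| = 83.528 kW

Q = 83.5 kJ/s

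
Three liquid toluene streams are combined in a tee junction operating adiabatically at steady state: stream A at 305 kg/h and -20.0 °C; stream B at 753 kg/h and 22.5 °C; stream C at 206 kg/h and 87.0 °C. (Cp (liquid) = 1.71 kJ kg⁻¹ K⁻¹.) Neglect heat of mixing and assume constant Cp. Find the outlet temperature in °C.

Energy balance with Q = 0: Σ ṁᵢCp,ᵢ(T_out − Tᵢ) = 0
T_out = Σ ṁᵢCp,ᵢTᵢ / Σ ṁᵢCp,ᵢ
      = 49187 / 2161.4 = 22.757 °C

T_out = 22.8 °C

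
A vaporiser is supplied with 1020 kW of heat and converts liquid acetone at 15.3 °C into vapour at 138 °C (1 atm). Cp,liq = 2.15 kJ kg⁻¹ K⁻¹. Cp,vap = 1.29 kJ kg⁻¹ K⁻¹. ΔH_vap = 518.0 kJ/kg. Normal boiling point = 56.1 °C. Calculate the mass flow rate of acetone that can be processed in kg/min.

ṁ = 86.0 kg/min

Δh = 2.15×(56.1−15.3) + 518.0 + 1.29×(138−56.1) = 711.37 kJ/kg
Q = 1020 kW = 1020 kJ/s = 61200 kJ/min
ṁ = Q/Δh = 61200 / 711.37 = 86.031 kg/min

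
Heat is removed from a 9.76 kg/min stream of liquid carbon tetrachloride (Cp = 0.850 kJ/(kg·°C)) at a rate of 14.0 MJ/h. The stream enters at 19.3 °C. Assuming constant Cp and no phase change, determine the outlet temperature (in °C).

Q = 14.0 MJ/h = 233.33 kJ/min
ΔT = Q/(ṁ·Cp) = 233.33/(9.76×0.850) = 28.126 K
T_out = 19.3 − 28.126 = -8.826 °C

T_out = -8.83 °C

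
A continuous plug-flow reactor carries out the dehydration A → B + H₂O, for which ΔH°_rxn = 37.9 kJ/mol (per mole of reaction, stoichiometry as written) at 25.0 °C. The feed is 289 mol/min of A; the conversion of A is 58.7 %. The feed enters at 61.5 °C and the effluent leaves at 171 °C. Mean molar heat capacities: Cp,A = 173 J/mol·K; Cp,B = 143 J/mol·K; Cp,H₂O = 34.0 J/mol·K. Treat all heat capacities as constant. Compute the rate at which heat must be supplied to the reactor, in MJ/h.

Extent of reaction ξ = 0.587 × 289 = 169.64 mol/min
Reaction term: ξ·ΔH°_rxn = 169.64 × 37.9 = 6429.5 kJ/min
Sensible, feed 61.5→25 °C: -1824.9 kJ/min
Outlet flows (mol/min): A 119.36, B 169.64, H₂O 169.64
Sensible, products 25→171 °C: 7398.6 kJ/min
Q = ΔH = 12003 kJ/min = 200.05 kW
Heat supplied = 720.19 MJ/h

Q_in = 720 MJ/h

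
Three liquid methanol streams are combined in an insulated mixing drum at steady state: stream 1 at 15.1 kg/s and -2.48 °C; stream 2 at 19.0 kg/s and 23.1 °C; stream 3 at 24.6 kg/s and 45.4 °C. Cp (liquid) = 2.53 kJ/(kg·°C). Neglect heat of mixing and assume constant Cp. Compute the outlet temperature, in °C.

T_out = 25.9 °C

No heat crosses the boundary, so H_out = H_in.
Σ ṁᵢCp,ᵢTᵢ = 15.1×2.53×-2.48 + 19.0×2.53×23.1 + 24.6×2.53×45.4 = 3841.3
Σ ṁᵢCp,ᵢ = 15.1×2.53 + 19.0×2.53 + 24.6×2.53 = 148.51
T_out = 3841.3 / 148.51 = 25.865 °C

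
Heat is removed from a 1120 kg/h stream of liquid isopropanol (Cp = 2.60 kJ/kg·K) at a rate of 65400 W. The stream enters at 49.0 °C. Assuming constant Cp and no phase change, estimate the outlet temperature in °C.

T_out = -31.9 °C

Q = 65400 W = 235440 kJ/h
ΔT = Q/(ṁ·Cp) = 235440/(1120×2.60) = 80.852 K
T_out = 49.0 − 80.852 = -31.852 °C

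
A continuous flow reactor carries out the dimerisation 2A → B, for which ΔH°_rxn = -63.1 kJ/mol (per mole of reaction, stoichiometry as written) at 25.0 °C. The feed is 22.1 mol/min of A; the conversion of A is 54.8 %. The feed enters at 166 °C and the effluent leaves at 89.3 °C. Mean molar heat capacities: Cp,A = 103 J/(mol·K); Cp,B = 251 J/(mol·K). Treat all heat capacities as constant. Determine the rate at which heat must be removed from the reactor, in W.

Q_out = 8990 W

Extent of reaction ξ = 0.548 × 22.1 / 2 = 6.0554 mol/min
Reaction term: ξ·ΔH°_rxn = 6.0554 × -63.1 = -382.1 kJ/min
Sensible, feed 166→25 °C: -320.96 kJ/min
Outlet flows (mol/min): A 9.9892, B 6.0554
Sensible, products 25→89.3 °C: 163.89 kJ/min
Q = ΔH = -539.17 kJ/min = -8.9861 kW
Heat removed = 8986.1 W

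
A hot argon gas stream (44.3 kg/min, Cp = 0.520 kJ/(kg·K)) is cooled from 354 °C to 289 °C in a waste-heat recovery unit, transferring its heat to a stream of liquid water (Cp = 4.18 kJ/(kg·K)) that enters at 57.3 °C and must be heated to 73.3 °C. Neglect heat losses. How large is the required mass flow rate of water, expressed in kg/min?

Heat released by hot stream: Q = 44.3 × 0.520 × (354 − 289) = 1497.3 kJ/min
Energy balance on cold side (adiabatic exchanger): Q = ṁ_c·Cp_c·(T_c,out − T_c,in)
ṁ_c = 1497.3 / [4.18 × (73.3 − 57.3)] = 22.388 kg/min

ṁ_c = 22.4 kg/min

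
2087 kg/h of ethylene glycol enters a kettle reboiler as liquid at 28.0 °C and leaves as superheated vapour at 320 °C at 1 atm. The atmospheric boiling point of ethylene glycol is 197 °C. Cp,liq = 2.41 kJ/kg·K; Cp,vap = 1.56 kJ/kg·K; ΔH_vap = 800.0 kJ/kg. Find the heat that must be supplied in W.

liquid 28.0→197 °C: 407.29 kJ/kg
vaporisation at 197 °C: 800 kJ/kg
vapour 197→320 °C: 191.88 kJ/kg
Δh = 407.29 + 800 + 191.88 = 1399.2 kJ/kg
Q = ṁ·Δh = 2087 kg/h × 1399.2 kJ/kg = 2.9201e+06 kJ/h
|Q| = 811.13 kW = 811130 W

Q = 811000 W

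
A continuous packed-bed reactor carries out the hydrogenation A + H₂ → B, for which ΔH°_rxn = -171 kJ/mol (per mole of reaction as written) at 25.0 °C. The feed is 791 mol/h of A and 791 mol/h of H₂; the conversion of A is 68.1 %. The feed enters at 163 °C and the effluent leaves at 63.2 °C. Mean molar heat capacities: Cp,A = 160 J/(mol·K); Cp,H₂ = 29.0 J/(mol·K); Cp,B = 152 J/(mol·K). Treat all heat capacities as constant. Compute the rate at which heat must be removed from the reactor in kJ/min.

Q_out = 1800 kJ/min

Extent of reaction ξ = 0.681 × 791 = 538.67 mol/h
Reaction term: ξ·ΔH°_rxn = 538.67 × -171 = -92113 kJ/h
Sensible, feed 163→25 °C: -20631 kJ/h
Outlet flows (mol/h): A 252.33, H₂ 252.33, B 538.67
Sensible, products 25→63.2 °C: 4949.5 kJ/h
Q = ΔH = -107790 kJ/h = -29.943 kW
Heat removed = 1796.6 kJ/min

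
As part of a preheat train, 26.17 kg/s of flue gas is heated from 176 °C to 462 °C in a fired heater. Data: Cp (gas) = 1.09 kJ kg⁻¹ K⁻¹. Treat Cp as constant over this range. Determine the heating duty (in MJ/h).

Q = ṁ·Cp·ΔT = 26.17 × 1.09 × (462 − 176) = 8158.2 kJ/s
Heating duty = 29370 MJ/h

Q = 29400 MJ/h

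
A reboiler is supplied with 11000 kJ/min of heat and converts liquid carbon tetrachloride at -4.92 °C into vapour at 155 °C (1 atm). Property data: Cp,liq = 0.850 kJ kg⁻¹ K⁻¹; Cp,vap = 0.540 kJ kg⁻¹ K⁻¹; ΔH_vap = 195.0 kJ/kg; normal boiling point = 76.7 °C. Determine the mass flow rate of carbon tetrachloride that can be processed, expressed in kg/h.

Δh = 0.850×(76.7−-4.92) + 195.0 + 0.540×(155−76.7) = 306.66 kJ/kg
Q = 11000 kJ/min = 183.33 kJ/s = 660000 kJ/h
ṁ = Q/Δh = 660000 / 306.66 = 2152.2 kg/h

ṁ = 2150 kg/h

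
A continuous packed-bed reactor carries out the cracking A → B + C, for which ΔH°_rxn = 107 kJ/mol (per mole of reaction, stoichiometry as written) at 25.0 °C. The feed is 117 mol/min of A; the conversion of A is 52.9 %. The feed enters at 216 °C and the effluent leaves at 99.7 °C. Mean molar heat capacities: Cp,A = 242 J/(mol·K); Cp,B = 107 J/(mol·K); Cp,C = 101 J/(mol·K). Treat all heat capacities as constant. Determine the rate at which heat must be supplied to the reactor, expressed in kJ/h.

Extent of reaction ξ = 0.529 × 117 = 61.893 mol/min
Reaction term: ξ·ΔH°_rxn = 61.893 × 107 = 6622.6 kJ/min
Sensible, feed 216→25 °C: -5408 kJ/min
Outlet flows (mol/min): A 55.107, B 61.893, C 61.893
Sensible, products 25→99.7 °C: 1957.9 kJ/min
Q = ΔH = 3172.4 kJ/min = 52.874 kW
Heat supplied = 190350 kJ/h

Q_in = 190000 kJ/h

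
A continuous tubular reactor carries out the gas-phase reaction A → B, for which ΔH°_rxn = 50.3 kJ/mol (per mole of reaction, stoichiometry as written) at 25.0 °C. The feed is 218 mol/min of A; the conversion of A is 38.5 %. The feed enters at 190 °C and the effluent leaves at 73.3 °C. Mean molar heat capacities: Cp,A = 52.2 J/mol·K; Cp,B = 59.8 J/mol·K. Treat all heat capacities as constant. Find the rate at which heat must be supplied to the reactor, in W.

Q_in = 48700 W

Extent of reaction ξ = 0.385 × 218 = 83.93 mol/min
Reaction term: ξ·ΔH°_rxn = 83.93 × 50.3 = 4221.7 kJ/min
Sensible, feed 190→25 °C: -1877.6 kJ/min
Outlet flows (mol/min): A 134.07, B 83.93
Sensible, products 25→73.3 °C: 580.44 kJ/min
Q = ΔH = 2924.5 kJ/min = 48.741 kW
Heat supplied = 48741 W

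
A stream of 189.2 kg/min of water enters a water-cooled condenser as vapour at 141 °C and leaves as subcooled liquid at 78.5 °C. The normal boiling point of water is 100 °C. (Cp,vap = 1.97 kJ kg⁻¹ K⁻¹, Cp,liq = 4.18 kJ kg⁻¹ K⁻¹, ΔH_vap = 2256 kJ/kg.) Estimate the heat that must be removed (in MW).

vapour 141→100 °C: -80.77 kJ/kg
condensation at 100 °C: -2256 kJ/kg
liquid 100→78.5 °C: -89.87 kJ/kg
Δh = -80.77 + -2256 + -89.87 = -2426.6 kJ/kg
Q = ṁ·Δh = 189.2 kg/min × -2426.6 kJ/kg = -459120 kJ/min
|Q| = 7652 kW = 7.652 MW

Q_c = 7.65 MW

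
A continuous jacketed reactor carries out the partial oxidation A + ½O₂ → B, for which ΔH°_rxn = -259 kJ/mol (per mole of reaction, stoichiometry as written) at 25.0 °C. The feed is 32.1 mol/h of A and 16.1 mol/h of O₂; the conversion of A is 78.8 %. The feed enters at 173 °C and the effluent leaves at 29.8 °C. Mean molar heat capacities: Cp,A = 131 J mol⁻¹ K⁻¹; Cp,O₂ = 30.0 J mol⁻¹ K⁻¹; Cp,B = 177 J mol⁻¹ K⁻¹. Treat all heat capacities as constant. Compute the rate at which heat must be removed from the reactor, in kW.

Extent of reaction ξ = 0.788 × 32.1 = 25.295 mol/h
Reaction term: ξ·ΔH°_rxn = 25.295 × -259 = -6551.4 kJ/h
Sensible, feed 173→25 °C: -693.84 kJ/h
Outlet flows (mol/h): A 6.8052, O₂ 3.4526, B 25.295
Sensible, products 25→29.8 °C: 26.267 kJ/h
Q = ΔH = -7218.9 kJ/h = -2.0053 kW
Heat removed = 2.0053 kW

Q_out = 2.01 kW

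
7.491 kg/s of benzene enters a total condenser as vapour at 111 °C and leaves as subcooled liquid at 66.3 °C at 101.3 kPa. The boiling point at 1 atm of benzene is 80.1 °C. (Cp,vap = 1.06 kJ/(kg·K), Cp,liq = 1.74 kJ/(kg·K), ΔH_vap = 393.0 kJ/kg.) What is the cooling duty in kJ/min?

Q_c = 202000 kJ/min

vapour 111→80.1 °C: -32.754 kJ/kg
condensation at 80.1 °C: -393 kJ/kg
liquid 80.1→66.3 °C: -24.012 kJ/kg
Δh = -32.754 + -393 + -24.012 = -449.77 kJ/kg
Q = ṁ·Δh = 7.491 kg/s × -449.77 kJ/kg = -3369.2 kJ/s
|Q| = 3369.2 kW = 202150 kJ/min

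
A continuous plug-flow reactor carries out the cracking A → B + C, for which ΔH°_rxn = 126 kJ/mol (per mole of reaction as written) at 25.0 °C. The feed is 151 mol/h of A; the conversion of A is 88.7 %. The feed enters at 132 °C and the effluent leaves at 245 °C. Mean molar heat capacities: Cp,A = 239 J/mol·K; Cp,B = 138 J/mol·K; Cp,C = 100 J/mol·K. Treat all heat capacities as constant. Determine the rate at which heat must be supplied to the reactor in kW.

Q_in = 5.81 kW

Extent of reaction ξ = 0.887 × 151 = 133.94 mol/h
Reaction term: ξ·ΔH°_rxn = 133.94 × 126 = 16876 kJ/h
Sensible, feed 132→25 °C: -3861.5 kJ/h
Outlet flows (mol/h): A 17.063, B 133.94, C 133.94
Sensible, products 25→245 °C: 7910.1 kJ/h
Q = ΔH = 20925 kJ/h = 5.8124 kW
Heat supplied = 5.8124 kW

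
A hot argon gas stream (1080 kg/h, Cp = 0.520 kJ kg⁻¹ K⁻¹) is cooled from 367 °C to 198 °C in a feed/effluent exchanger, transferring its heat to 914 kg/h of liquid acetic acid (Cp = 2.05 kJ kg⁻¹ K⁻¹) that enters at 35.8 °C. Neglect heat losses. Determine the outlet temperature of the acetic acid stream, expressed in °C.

Heat released by hot stream: Q = 1080 × 0.520 × (367 − 198) = 94910 kJ/h
Energy balance on cold side (adiabatic exchanger): Q = ṁ_c·Cp_c·(T_c,out − T_c,in)
T_c,out = 35.8 + 94910/(914 × 2.05) = 86.454 °C

T_c,out = 86.5 °C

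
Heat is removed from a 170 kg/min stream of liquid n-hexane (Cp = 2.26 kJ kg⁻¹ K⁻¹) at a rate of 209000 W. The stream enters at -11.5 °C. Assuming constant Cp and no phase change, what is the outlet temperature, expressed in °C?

Q = 209000 W = 12540 kJ/min
ΔT = Q/(ṁ·Cp) = 12540/(170×2.26) = 32.639 K
T_out = -11.5 − 32.639 = -44.139 °C

T_out = -44.1 °C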